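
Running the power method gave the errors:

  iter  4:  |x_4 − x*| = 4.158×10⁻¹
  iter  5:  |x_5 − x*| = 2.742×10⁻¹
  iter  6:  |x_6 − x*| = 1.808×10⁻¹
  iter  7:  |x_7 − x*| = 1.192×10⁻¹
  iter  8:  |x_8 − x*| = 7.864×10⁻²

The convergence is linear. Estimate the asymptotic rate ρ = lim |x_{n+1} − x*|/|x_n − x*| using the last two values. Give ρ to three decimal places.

0.660

ρ ≈ |x_8 − x*|/|x_7 − x*| = 7.864×10⁻²/1.192×10⁻¹ = 0.65973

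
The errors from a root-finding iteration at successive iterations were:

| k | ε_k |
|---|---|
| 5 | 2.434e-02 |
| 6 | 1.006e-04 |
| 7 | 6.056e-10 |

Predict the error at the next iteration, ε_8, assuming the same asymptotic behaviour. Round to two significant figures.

2.2e-21

First estimate the order: p ≈ ln(ε_7/ε_6) / ln(ε_6/ε_5) = ln(6.056e-10/1.006e-04)/ln(1.006e-04/2.434e-02) = ln(6.01988e-06)/ln(0.00413311) ≈ 2.1900.
Then ε_8 ≈ ε_7·(ε_7/ε_6)^p = 6.056e-10·(6.01988e-06)^2.1900 = 6.056e-10·3.6923e-12 ≈ 2.236e-21.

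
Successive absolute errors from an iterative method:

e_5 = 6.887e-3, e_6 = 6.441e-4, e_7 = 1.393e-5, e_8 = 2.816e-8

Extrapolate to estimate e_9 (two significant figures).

1.2e-12

First estimate the order: p ≈ ln(e_8/e_7) / ln(e_7/e_6) = ln(2.816e-8/1.393e-5)/ln(1.393e-5/6.441e-4) = ln(0.00202154)/ln(0.0216271) ≈ 1.6182.
Then e_9 ≈ e_8·(e_8/e_7)^p = 2.816e-8·(0.00202154)^1.6182 = 2.816e-8·4.36571e-05 ≈ 1.229e-12.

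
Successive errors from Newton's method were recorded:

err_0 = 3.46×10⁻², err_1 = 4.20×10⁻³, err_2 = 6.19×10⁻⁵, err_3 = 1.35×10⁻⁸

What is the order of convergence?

Consecutive ratios: err_3/err_2 = 1.35×10⁻⁸/6.19×10⁻⁵ = 0.000218094, err_2/err_1 = 6.19×10⁻⁵/4.20×10⁻³ = 0.0147381.
p ≈ ln(0.000218094)/ln(0.0147381) = -8.4306/-4.2173 ≈ 2.00.
So the convergence is quadratic (order 2).

2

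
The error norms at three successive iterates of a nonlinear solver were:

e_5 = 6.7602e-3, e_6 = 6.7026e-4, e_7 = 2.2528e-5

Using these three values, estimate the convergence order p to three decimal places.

1.468

p ≈ ln(e_7/e_6) / ln(e_6/e_5)
  = ln(2.2528e-5/6.7026e-4) / ln(6.7026e-4/6.7602e-3)
  = ln(0.0336108) / ln(0.099148)
  = -3.392908 / -2.311142 ≈ 1.468066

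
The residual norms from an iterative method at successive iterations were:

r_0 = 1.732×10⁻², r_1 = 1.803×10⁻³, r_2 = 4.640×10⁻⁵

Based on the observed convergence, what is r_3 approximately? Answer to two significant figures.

1.2e-7

First estimate the order: p ≈ ln(r_2/r_1) / ln(r_1/r_0) = ln(4.640×10⁻⁵/1.803×10⁻³)/ln(1.803×10⁻³/1.732×10⁻²) = ln(0.0257349)/ln(0.104099) ≈ 1.6177.
Then r_3 ≈ r_2·(r_2/r_1)^p = 4.640×10⁻⁵·(0.0257349)^1.6177 = 4.640×10⁻⁵·0.0026835 ≈ 1.245e-07.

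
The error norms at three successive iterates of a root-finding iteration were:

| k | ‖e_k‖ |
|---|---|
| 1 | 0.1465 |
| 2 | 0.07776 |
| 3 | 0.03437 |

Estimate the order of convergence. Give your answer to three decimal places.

1.289

p ≈ ln(‖e_3‖/‖e_2‖) / ln(‖e_2‖/‖e_1‖)
  = ln(0.03437/0.07776) / ln(0.07776/0.1465)
  = ln(0.442001) / ln(0.530785)
  = -0.816443 / -0.633398 ≈ 1.288989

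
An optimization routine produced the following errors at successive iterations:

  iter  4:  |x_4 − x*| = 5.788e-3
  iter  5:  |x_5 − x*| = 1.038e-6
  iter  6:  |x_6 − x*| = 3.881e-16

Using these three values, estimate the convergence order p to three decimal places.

2.516

p ≈ ln(|x_6 − x*|/|x_5 − x*|) / ln(|x_5 − x*|/|x_4 − x*|)
  = ln(3.881e-16/1.038e-6) / ln(1.038e-6/5.788e-3)
  = ln(3.73892e-10) / ln(0.000179337)
  = -21.707054 / -8.626244 ≈ 2.516397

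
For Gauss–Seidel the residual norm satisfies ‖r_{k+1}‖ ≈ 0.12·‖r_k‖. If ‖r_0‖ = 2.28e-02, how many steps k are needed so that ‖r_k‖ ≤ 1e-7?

6

After k steps, ‖r_k‖ ≈ 2.28e-02·0.12^k.
Need 0.12^k ≤ 1e-7/2.28e-02 = 4.38596e-06.
k ≥ ln(4.38596e-06)/ln(0.12) = -12.3371/-2.12026 = 5.819.
Smallest integer k = 6.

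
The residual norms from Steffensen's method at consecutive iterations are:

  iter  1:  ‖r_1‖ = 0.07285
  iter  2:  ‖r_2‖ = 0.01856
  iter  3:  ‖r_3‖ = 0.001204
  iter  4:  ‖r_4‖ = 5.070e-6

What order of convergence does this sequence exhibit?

Consecutive ratios: ‖r_4‖/‖r_3‖ = 5.070e-6/0.001204 = 0.00421096, ‖r_3‖/‖r_2‖ = 0.001204/0.01856 = 0.0648707.
p ≈ ln(0.00421096)/ln(0.0648707) = -5.4701/-2.7354 ≈ 2.00.
So the convergence is quadratic (order 2).

2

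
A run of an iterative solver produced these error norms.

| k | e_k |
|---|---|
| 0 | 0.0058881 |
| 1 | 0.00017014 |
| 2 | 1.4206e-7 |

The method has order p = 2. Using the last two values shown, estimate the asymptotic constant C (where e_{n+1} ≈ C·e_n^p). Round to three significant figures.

4.91

C ≈ e_2 / e_1^2
  = 1.4206e-7 / (0.00017014)^2
  = 1.4206e-7 / 2.89476e-08 ≈ 4.9075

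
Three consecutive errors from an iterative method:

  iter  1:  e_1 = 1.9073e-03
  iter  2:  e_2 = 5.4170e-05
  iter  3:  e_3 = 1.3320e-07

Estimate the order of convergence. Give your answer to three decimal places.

p ≈ ln(e_3/e_2) / ln(e_2/e_1)
  = ln(1.3320e-07/5.4170e-05) / ln(5.4170e-05/1.9073e-03)
  = ln(0.00245893) / ln(0.0284014)
  = -6.008029 / -3.561317 ≈ 1.687024

1.687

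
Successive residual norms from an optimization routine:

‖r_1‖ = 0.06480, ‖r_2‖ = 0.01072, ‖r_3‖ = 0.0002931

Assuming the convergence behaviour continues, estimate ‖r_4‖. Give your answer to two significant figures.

First estimate the order: p ≈ ln(‖r_3‖/‖r_2‖) / ln(‖r_2‖/‖r_1‖) = ln(0.0002931/0.01072)/ln(0.01072/0.06480) = ln(0.0273414)/ln(0.165432) ≈ 2.0005.
Then ‖r_4‖ ≈ ‖r_3‖·(‖r_3‖/‖r_2‖)^p = 0.0002931·(0.0273414)^2.0005 = 0.0002931·0.000746208 ≈ 2.187e-07.

2.2e-7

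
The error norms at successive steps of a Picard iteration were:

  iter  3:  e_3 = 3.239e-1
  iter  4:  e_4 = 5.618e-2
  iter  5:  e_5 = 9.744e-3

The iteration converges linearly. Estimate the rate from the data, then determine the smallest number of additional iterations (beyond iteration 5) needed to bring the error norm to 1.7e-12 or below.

Rate ρ ≈ e_5/e_4 = 9.744e-3/5.618e-2 = 0.1734.
After j more steps, e_{5+j} ≈ 9.744e-3·ρ^j; need ρ^j ≤ 1.7e-12/9.744e-3 = 1.74466e-10.
j ≥ ln(1.74466e-10)/ln(0.1734) = -22.4693/-1.75215 = 12.824.
So 13 more iterations are needed.

13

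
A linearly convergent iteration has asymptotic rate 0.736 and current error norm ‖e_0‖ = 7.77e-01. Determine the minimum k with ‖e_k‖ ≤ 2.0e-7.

After k steps, ‖e_k‖ ≈ 7.77e-01·0.736^k.
Need 0.736^k ≤ 2.0e-7/7.77e-01 = 2.574e-07.
k ≥ ln(2.574e-07)/ln(0.736) = -15.1726/-0.30653 = 49.498.
Smallest integer k = 50.

50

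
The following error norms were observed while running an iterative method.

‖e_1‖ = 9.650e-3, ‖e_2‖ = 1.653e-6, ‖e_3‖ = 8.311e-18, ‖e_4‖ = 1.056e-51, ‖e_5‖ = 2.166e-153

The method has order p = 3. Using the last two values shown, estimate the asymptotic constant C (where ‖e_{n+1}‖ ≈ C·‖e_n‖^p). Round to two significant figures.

C ≈ ‖e_5‖ / ‖e_4‖^3
  = 2.166e-153 / (1.056e-51)^3
  = 2.166e-153 / 1.17758e-153 ≈ 1.8394

1.8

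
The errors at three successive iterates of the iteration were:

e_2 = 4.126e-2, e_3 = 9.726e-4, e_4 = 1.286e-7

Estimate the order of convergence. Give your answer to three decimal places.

p ≈ ln(e_4/e_3) / ln(e_3/e_2)
  = ln(1.286e-7/9.726e-4) / ln(9.726e-4/4.126e-2)
  = ln(0.000132223) / ln(0.0235725)
  = -8.931021 / -3.747675 ≈ 2.383083

2.383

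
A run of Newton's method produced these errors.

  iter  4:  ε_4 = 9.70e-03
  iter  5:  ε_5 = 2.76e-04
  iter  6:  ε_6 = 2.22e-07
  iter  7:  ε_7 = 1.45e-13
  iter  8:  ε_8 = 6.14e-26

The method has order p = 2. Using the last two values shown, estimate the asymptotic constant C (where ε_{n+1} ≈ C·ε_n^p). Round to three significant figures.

2.92

C ≈ ε_8 / ε_7^2
  = 6.14e-26 / (1.45e-13)^2
  = 6.14e-26 / 2.1025e-26 ≈ 2.9203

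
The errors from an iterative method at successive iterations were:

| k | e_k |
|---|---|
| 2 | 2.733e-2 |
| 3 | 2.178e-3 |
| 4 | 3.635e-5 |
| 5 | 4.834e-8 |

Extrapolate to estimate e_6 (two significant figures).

First estimate the order: p ≈ ln(e_5/e_4) / ln(e_4/e_3) = ln(4.834e-8/3.635e-5)/ln(3.635e-5/2.178e-3) = ln(0.00132985)/ln(0.0166896) ≈ 1.6181.
Then e_6 ≈ e_5·(e_5/e_4)^p = 4.834e-8·(0.00132985)^1.6181 = 4.834e-8·2.21832e-05 ≈ 1.072e-12.

1.1e-12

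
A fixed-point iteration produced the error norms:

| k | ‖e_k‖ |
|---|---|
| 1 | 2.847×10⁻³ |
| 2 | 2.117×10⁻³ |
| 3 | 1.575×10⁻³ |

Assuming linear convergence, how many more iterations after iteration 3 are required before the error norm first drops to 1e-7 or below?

33

Rate ρ ≈ ‖e_3‖/‖e_2‖ = 1.575×10⁻³/2.117×10⁻³ = 0.7440.
After j more steps, ‖e_{3+j}‖ ≈ 1.575×10⁻³·ρ^j; need ρ^j ≤ 1e-7/1.575×10⁻³ = 6.34921e-05.
j ≥ ln(6.34921e-05)/ln(0.7440) = -9.6646/-0.29571 = 32.683.
So 33 more iterations are needed.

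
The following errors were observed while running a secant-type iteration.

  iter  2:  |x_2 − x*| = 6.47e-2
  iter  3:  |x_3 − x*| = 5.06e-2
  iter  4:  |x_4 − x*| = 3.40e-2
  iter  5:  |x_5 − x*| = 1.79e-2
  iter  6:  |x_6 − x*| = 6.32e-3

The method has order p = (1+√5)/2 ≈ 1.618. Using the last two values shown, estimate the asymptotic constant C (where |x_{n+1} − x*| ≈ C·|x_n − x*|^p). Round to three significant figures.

C ≈ |x_6 − x*| / |x_5 − x*|^1.618
  = 6.32e-3 / (1.79e-2)^1.618
  = 6.32e-3 / 0.00148976 ≈ 4.2423

4.24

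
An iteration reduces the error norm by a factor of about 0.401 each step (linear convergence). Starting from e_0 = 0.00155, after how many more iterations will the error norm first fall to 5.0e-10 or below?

17

After k steps, e_k ≈ 0.00155·0.401^k.
Need 0.401^k ≤ 5.0e-10/0.00155 = 3.22581e-07.
k ≥ ln(3.22581e-07)/ln(0.401) = -14.9469/-0.91379 = 16.357.
Smallest integer k = 17.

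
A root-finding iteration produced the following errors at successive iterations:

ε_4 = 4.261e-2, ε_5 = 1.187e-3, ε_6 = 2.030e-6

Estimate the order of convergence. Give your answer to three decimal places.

p ≈ ln(ε_6/ε_5) / ln(ε_5/ε_4)
  = ln(2.030e-6/1.187e-3) / ln(1.187e-3/4.261e-2)
  = ln(0.00171019) / ln(0.0278573)
  = -6.371151 / -3.580660 ≈ 1.779323

1.779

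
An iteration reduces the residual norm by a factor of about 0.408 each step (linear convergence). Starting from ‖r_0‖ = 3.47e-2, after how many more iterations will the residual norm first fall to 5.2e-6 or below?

10

After k steps, ‖r_k‖ ≈ 3.47e-2·0.408^k.
Need 0.408^k ≤ 5.2e-6/3.47e-2 = 0.000149856.
k ≥ ln(0.000149856)/ln(0.408) = -8.8058/-0.89649 = 9.823.
Smallest integer k = 10.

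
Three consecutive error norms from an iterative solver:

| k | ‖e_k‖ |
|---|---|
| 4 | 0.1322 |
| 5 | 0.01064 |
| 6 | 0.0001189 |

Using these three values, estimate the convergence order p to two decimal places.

1.78

p ≈ ln(‖e_6‖/‖e_5‖) / ln(‖e_5‖/‖e_4‖)
  = ln(0.0001189/0.01064) / ln(0.01064/0.1322)
  = ln(0.0111748) / ln(0.0804841)
  = -4.49409 / -2.51970 ≈ 1.78358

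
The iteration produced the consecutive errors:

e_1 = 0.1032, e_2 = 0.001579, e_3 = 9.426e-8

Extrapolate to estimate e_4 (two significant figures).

First estimate the order: p ≈ ln(e_3/e_2) / ln(e_2/e_1) = ln(9.426e-8/0.001579)/ln(0.001579/0.1032) = ln(5.9696e-05)/ln(0.0153004) ≈ 2.3269.
Then e_4 ≈ e_3·(e_3/e_2)^p = 9.426e-8·(5.9696e-05)^2.3269 = 9.426e-8·1.48268e-10 ≈ 1.398e-17.

1.4e-17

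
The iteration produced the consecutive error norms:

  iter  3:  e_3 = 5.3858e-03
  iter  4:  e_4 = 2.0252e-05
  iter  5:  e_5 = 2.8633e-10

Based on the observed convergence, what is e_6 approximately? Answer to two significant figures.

First estimate the order: p ≈ ln(e_5/e_4) / ln(e_4/e_3) = ln(2.8633e-10/2.0252e-05)/ln(2.0252e-05/5.3858e-03) = ln(1.41384e-05)/ln(0.00376026) ≈ 2.0000.
Then e_6 ≈ e_5·(e_5/e_4)^p = 2.8633e-10·(1.41384e-05)^2.0000 = 2.8633e-10·1.99894e-10 ≈ 5.724e-20.

5.7e-20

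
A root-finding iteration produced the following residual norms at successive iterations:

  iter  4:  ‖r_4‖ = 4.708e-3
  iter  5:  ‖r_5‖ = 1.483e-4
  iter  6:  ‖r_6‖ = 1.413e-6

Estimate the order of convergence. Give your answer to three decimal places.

p ≈ ln(‖r_6‖/‖r_5‖) / ln(‖r_5‖/‖r_4‖)
  = ln(1.413e-6/1.483e-4) / ln(1.483e-4/4.708e-3)
  = ln(0.00952798) / ln(0.0314996)
  = -4.653523 / -3.457780 ≈ 1.345812

1.346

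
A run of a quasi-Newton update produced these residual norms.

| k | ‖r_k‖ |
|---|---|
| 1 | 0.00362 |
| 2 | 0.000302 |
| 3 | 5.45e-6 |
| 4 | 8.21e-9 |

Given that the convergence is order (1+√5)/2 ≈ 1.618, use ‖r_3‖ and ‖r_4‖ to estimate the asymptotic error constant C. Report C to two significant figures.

C ≈ ‖r_4‖ / ‖r_3‖^1.618
  = 8.21e-9 / (5.45e-6)^1.618
  = 8.21e-9 / 3.04431e-09 ≈ 2.6968

2.7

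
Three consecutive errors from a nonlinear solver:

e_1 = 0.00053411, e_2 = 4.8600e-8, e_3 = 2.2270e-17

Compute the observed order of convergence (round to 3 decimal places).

2.311

p ≈ ln(e_3/e_2) / ln(e_2/e_1)
  = ln(2.2270e-17/4.8600e-8) / ln(4.8600e-8/0.00053411)
  = ln(4.5823e-10) / ln(9.09925e-05)
  = -21.503650 / -9.304733 ≈ 2.311044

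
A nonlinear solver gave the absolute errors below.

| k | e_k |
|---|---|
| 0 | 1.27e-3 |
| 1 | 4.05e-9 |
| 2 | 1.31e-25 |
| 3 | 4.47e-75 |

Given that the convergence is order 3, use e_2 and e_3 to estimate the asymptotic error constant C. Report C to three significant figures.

1.99

C ≈ e_3 / e_2^3
  = 4.47e-75 / (1.31e-25)^3
  = 4.47e-75 / 2.24809e-75 ≈ 1.9884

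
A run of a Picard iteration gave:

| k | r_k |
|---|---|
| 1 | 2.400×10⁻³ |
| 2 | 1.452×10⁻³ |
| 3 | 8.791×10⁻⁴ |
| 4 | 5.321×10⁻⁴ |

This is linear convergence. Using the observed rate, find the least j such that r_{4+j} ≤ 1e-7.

18

Rate ρ ≈ r_4/r_3 = 5.321×10⁻⁴/8.791×10⁻⁴ = 0.6053.
After j more steps, r_{4+j} ≈ 5.321×10⁻⁴·ρ^j; need ρ^j ≤ 1e-7/5.321×10⁻⁴ = 0.000187935.
j ≥ ln(0.000187935)/ln(0.6053) = -8.5794/-0.50203 = 17.089.
So 18 more iterations are needed.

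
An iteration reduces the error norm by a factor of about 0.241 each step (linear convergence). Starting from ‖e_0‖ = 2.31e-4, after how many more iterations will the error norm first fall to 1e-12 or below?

After k steps, ‖e_k‖ ≈ 2.31e-4·0.241^k.
Need 0.241^k ≤ 1e-12/2.31e-4 = 4.329e-09.
k ≥ ln(4.329e-09)/ln(0.241) = -19.2579/-1.42296 = 13.534.
Smallest integer k = 14.

14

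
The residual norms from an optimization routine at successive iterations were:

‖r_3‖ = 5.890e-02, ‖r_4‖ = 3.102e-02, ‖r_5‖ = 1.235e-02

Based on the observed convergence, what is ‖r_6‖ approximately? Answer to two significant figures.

3.3e-3

First estimate the order: p ≈ ln(‖r_5‖/‖r_4‖) / ln(‖r_4‖/‖r_3‖) = ln(1.235e-02/3.102e-02)/ln(3.102e-02/5.890e-02) = ln(0.39813)/ln(0.526655) ≈ 1.4363.
Then ‖r_6‖ ≈ ‖r_5‖·(‖r_5‖/‖r_4‖)^p = 1.235e-02·(0.39813)^1.4363 = 1.235e-02·0.266389 ≈ 0.00329.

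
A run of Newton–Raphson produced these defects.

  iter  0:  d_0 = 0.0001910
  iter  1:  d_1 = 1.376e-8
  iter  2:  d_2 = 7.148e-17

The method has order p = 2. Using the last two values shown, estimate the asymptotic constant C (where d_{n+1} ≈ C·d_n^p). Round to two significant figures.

0.38

C ≈ d_2 / d_1^2
  = 7.148e-17 / (1.376e-8)^2
  = 7.148e-17 / 1.89338e-16 ≈ 0.37753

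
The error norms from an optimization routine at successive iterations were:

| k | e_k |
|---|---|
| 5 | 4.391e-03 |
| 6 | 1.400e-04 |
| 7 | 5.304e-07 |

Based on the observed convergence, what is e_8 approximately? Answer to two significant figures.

First estimate the order: p ≈ ln(e_7/e_6) / ln(e_6/e_5) = ln(5.304e-07/1.400e-04)/ln(1.400e-04/4.391e-03) = ln(0.00378857)/ln(0.0318834) ≈ 1.6182.
Then e_8 ≈ e_7·(e_7/e_6)^p = 5.304e-07·(0.00378857)^1.6182 = 5.304e-07·0.000120639 ≈ 6.399e-11.

6.4e-11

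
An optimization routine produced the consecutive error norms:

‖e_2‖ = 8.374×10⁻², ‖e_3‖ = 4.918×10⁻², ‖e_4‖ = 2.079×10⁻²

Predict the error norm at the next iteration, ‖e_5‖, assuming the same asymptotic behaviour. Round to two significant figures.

5.2e-3

First estimate the order: p ≈ ln(‖e_4‖/‖e_3‖) / ln(‖e_3‖/‖e_2‖) = ln(2.079×10⁻²/4.918×10⁻²)/ln(4.918×10⁻²/8.374×10⁻²) = ln(0.422733)/ln(0.587294) ≈ 1.6177.
Then ‖e_5‖ ≈ ‖e_4‖·(‖e_4‖/‖e_3‖)^p = 2.079×10⁻²·(0.422733)^1.6177 = 2.079×10⁻²·0.248363 ≈ 0.005163.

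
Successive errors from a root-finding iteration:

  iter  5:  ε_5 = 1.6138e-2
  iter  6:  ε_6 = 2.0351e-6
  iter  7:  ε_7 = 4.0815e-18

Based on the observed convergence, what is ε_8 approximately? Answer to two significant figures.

3.3e-53

First estimate the order: p ≈ ln(ε_7/ε_6) / ln(ε_6/ε_5) = ln(4.0815e-18/2.0351e-6)/ln(2.0351e-6/1.6138e-2) = ln(2.00555e-12)/ln(0.000126106) ≈ 3.0000.
Then ε_8 ≈ ε_7·(ε_7/ε_6)^p = 4.0815e-18·(2.00555e-12)^3.0000 = 4.0815e-18·8.06678e-36 ≈ 3.292e-53.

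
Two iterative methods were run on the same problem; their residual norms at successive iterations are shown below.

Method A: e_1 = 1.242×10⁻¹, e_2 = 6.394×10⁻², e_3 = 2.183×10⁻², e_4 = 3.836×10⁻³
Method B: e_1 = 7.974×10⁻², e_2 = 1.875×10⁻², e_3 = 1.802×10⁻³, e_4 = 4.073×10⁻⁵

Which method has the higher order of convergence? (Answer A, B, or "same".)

Method A: p ≈ ln(3.836×10⁻³/2.183×10⁻²)/ln(2.183×10⁻²/6.394×10⁻²) ≈ 1.62.
Method B: p ≈ ln(4.073×10⁻⁵/1.802×10⁻³)/ln(1.802×10⁻³/1.875×10⁻²) ≈ 1.62.
Both orders ≈ 1.6 — effectively the same.

same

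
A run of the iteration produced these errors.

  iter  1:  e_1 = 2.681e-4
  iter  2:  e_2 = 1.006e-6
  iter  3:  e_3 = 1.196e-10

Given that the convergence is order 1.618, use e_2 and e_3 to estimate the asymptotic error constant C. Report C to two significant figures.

0.60

C ≈ e_3 / e_2^1.618
  = 1.196e-10 / (1.006e-6)^1.618
  = 1.196e-10 / 1.9779e-10 ≈ 0.60468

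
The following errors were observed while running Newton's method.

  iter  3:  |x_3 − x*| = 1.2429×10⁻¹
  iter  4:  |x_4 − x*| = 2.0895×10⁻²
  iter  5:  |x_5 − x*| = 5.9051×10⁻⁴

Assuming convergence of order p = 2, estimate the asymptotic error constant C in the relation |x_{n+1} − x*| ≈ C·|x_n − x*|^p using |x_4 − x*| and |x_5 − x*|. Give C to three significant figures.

1.35

C ≈ |x_5 − x*| / |x_4 − x*|^2
  = 5.9051×10⁻⁴ / (2.0895×10⁻²)^2
  = 5.9051×10⁻⁴ / 0.000436601 ≈ 1.3525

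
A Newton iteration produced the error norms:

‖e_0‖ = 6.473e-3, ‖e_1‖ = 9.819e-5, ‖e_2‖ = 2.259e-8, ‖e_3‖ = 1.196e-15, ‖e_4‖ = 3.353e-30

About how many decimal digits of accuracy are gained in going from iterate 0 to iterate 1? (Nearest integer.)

2

Digits gained ≈ log₁₀(‖e_0‖/‖e_1‖) = log₁₀(6.473e-3/9.819e-5) = log₁₀(65.9232) ≈ 1.819.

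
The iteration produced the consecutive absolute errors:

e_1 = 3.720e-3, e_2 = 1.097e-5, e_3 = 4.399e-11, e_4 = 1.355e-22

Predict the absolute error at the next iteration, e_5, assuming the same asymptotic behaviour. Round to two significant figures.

First estimate the order: p ≈ ln(e_4/e_3) / ln(e_3/e_2) = ln(1.355e-22/4.399e-11)/ln(4.399e-11/1.097e-5) = ln(3.08025e-12)/ln(4.01003e-06) ≈ 2.1330.
Then e_5 ≈ e_4·(e_4/e_3)^p = 1.355e-22·(3.08025e-12)^2.1330 = 1.355e-22·2.79353e-25 ≈ 3.785e-47.

3.8e-47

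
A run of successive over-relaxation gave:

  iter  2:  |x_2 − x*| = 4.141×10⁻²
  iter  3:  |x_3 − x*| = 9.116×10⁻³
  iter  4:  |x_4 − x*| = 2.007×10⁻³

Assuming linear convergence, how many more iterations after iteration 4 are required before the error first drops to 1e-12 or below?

15

Rate ρ ≈ |x_4 − x*|/|x_3 − x*| = 2.007×10⁻³/9.116×10⁻³ = 0.2202.
After j more steps, |x_{4+j} − x*| ≈ 2.007×10⁻³·ρ^j; need ρ^j ≤ 1e-12/2.007×10⁻³ = 4.98256e-10.
j ≥ ln(4.98256e-10)/ln(0.2202) = -21.4199/-1.51322 = 14.155.
So 15 more iterations are needed.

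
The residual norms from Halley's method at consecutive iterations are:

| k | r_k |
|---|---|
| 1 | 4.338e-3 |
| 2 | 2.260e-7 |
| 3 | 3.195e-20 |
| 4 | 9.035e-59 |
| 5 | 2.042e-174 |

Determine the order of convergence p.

Consecutive ratios: r_5/r_4 = 2.042e-174/9.035e-59 = 2.2601e-116, r_4/r_3 = 9.035e-59/3.195e-20 = 2.82786e-39.
p ≈ ln(2.2601e-116)/ln(2.82786e-39) = -266.2845/-88.7613 ≈ 3.00.
So the convergence is cubic (order 3).

3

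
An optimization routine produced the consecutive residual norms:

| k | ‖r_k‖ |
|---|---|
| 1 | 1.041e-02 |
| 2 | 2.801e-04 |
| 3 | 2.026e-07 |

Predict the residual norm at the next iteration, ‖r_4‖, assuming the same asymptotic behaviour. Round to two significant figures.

First estimate the order: p ≈ ln(‖r_3‖/‖r_2‖) / ln(‖r_2‖/‖r_1‖) = ln(2.026e-07/2.801e-04)/ln(2.801e-04/1.041e-02) = ln(0.000723313)/ln(0.0269068) ≈ 2.0003.
Then ‖r_4‖ ≈ ‖r_3‖·(‖r_3‖/‖r_2‖)^p = 2.026e-07·(0.000723313)^2.0003 = 2.026e-07·5.22048e-07 ≈ 1.058e-13.

1.1e-13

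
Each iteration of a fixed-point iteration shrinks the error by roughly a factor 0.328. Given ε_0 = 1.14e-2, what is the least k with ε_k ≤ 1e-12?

21

After k steps, ε_k ≈ 1.14e-2·0.328^k.
Need 0.328^k ≤ 1e-12/1.14e-2 = 8.77193e-11.
k ≥ ln(8.77193e-11)/ln(0.328) = -23.1569/-1.11474 = 20.773.
Smallest integer k = 21.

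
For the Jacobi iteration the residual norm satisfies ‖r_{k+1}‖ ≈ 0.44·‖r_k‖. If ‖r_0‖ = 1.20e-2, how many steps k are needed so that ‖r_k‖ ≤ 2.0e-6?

After k steps, ‖r_k‖ ≈ 1.20e-2·0.44^k.
Need 0.44^k ≤ 2.0e-6/1.20e-2 = 0.000166667.
k ≥ ln(0.000166667)/ln(0.44) = -8.6995/-0.82098 = 10.596.
Smallest integer k = 11.

11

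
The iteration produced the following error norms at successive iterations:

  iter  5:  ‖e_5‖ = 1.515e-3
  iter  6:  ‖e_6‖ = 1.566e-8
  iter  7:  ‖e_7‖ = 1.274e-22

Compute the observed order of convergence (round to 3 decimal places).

p ≈ ln(‖e_7‖/‖e_6‖) / ln(‖e_6‖/‖e_5‖)
  = ln(1.274e-22/1.566e-8) / ln(1.566e-8/1.515e-3)
  = ln(8.13538e-15) / ln(1.03366e-05)
  = -32.442554 / -11.479820 ≈ 2.826051

2.826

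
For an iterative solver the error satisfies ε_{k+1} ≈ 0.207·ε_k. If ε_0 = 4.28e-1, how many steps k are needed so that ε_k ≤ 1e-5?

After k steps, ε_k ≈ 4.28e-1·0.207^k.
Need 0.207^k ≤ 1e-5/4.28e-1 = 2.33645e-05.
k ≥ ln(2.33645e-05)/ln(0.207) = -10.6643/-1.57504 = 6.771.
Smallest integer k = 7.

7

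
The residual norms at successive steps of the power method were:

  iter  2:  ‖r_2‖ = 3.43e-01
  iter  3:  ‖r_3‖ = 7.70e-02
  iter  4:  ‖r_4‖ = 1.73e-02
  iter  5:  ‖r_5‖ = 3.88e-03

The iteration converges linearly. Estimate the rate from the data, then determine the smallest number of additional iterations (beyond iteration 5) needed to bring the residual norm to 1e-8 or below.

Rate ρ ≈ ‖r_5‖/‖r_4‖ = 3.88e-03/1.73e-02 = 0.2243.
After j more steps, ‖r_{5+j}‖ ≈ 3.88e-03·ρ^j; need ρ^j ≤ 1e-8/3.88e-03 = 2.57732e-06.
j ≥ ln(2.57732e-06)/ln(0.2243) = -12.8688/-1.49477 = 8.609.
So 9 more iterations are needed.

9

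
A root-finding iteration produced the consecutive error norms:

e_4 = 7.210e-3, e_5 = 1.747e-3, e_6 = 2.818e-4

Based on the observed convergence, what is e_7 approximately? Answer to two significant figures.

2.7e-5

First estimate the order: p ≈ ln(e_6/e_5) / ln(e_5/e_4) = ln(2.818e-4/1.747e-3)/ln(1.747e-3/7.210e-3) = ln(0.161305)/ln(0.242302) ≈ 1.2870.
Then e_7 ≈ e_6·(e_6/e_5)^p = 2.818e-4·(0.161305)^1.2870 = 2.818e-4·0.0955527 ≈ 2.693e-05.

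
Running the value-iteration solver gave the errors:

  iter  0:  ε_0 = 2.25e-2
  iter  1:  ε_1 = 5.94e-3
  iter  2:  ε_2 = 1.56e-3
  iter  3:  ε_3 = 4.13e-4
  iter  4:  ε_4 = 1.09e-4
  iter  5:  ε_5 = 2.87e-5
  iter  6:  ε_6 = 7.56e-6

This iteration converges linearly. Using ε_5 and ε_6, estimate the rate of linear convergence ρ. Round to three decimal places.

0.263

ρ ≈ ε_6/ε_5 = 7.56e-6/2.87e-5 = 0.26341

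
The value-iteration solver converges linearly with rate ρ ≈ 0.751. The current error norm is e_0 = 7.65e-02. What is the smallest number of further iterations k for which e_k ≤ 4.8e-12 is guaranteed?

83

After k steps, e_k ≈ 7.65e-02·0.751^k.
Need 0.751^k ≤ 4.8e-12/7.65e-02 = 6.27451e-11.
k ≥ ln(6.27451e-11)/ln(0.751) = -23.4919/-0.28635 = 82.039.
Smallest integer k = 83.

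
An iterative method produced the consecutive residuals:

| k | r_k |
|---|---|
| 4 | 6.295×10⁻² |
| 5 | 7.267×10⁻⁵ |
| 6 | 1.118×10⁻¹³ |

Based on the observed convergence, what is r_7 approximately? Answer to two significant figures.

4.1e-40

First estimate the order: p ≈ ln(r_6/r_5) / ln(r_5/r_4) = ln(1.118×10⁻¹³/7.267×10⁻⁵)/ln(7.267×10⁻⁵/6.295×10⁻²) = ln(1.53846e-09)/ln(0.00115441) ≈ 3.0000.
Then r_7 ≈ r_6·(r_6/r_5)^p = 1.118×10⁻¹³·(1.53846e-09)^3.0000 = 1.118×10⁻¹³·3.64132e-27 ≈ 4.071e-40.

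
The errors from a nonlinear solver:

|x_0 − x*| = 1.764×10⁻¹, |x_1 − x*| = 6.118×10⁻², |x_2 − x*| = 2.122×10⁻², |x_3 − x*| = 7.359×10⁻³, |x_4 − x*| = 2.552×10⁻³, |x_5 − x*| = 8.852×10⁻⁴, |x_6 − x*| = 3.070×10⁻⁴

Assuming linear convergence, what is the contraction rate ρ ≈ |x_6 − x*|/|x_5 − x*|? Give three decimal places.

0.347

ρ ≈ |x_6 − x*|/|x_5 − x*| = 3.070×10⁻⁴/8.852×10⁻⁴ = 0.34681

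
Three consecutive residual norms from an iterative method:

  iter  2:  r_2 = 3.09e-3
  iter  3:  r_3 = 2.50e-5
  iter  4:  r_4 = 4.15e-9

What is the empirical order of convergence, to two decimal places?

1.81

p ≈ ln(r_4/r_3) / ln(r_3/r_2)
  = ln(4.15e-9/2.50e-5) / ln(2.50e-5/3.09e-3)
  = ln(0.000166) / ln(0.00809061)
  = -8.70352 / -4.81705 ≈ 1.80682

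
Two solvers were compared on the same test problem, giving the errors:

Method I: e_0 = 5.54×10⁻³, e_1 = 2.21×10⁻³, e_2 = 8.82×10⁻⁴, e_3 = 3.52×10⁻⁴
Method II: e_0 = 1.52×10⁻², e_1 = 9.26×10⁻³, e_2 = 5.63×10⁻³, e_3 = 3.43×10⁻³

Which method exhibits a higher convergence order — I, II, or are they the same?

same

Method I: p ≈ ln(3.52×10⁻⁴/8.82×10⁻⁴)/ln(8.82×10⁻⁴/2.21×10⁻³) ≈ 1.00.
Method II: p ≈ ln(3.43×10⁻³/5.63×10⁻³)/ln(5.63×10⁻³/9.26×10⁻³) ≈ 1.00.
Both orders ≈ 1.0 — effectively the same.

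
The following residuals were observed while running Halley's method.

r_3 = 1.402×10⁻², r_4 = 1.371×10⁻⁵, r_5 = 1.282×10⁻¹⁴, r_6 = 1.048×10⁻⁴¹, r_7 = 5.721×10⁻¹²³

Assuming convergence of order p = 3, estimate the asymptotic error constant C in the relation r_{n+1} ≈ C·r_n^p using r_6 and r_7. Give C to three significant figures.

4.97

C ≈ r_7 / r_6^3
  = 5.721×10⁻¹²³ / (1.048×10⁻⁴¹)^3
  = 5.721×10⁻¹²³ / 1.15102e-123 ≈ 4.9704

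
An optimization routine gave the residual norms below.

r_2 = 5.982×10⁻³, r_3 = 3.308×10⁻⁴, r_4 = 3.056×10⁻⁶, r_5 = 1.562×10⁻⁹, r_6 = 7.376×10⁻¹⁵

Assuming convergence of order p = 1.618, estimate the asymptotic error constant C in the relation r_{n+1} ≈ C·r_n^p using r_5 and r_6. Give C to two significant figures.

C ≈ r_6 / r_5^1.618
  = 7.376×10⁻¹⁵ / (1.562×10⁻⁹)^1.618
  = 7.376×10⁻¹⁵ / 5.64126e-15 ≈ 1.3075

1.3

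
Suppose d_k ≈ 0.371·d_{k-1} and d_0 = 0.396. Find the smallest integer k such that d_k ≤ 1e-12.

After k steps, d_k ≈ 0.396·0.371^k.
Need 0.371^k ≤ 1e-12/0.396 = 2.52525e-12.
k ≥ ln(2.52525e-12)/ln(0.371) = -26.7047/-0.99155 = 26.932.
Smallest integer k = 27.

27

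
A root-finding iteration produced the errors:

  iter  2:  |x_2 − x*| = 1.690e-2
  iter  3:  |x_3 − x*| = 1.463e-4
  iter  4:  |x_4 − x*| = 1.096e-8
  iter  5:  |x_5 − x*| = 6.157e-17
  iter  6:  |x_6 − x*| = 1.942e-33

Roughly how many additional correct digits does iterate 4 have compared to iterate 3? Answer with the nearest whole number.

Digits gained ≈ log₁₀(|x_3 − x*|/|x_4 − x*|) = log₁₀(1.463e-4/1.096e-8) = log₁₀(13348.5) ≈ 4.125.

4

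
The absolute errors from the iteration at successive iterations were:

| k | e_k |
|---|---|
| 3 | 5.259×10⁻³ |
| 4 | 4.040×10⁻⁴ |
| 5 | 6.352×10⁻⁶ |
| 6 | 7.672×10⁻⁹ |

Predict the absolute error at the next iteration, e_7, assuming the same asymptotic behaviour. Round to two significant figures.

First estimate the order: p ≈ ln(e_6/e_5) / ln(e_5/e_4) = ln(7.672×10⁻⁹/6.352×10⁻⁶)/ln(6.352×10⁻⁶/4.040×10⁻⁴) = ln(0.00120781)/ln(0.0157228) ≈ 1.6180.
Then e_7 ≈ e_6·(e_6/e_5)^p = 7.672×10⁻⁹·(0.00120781)^1.6180 = 7.672×10⁻⁹·1.89965e-05 ≈ 1.457e-13.

1.5e-13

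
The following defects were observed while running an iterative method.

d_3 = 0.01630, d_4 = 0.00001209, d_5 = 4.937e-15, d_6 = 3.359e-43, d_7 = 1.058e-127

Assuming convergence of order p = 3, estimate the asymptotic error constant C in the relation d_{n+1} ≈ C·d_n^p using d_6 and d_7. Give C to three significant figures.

C ≈ d_7 / d_6^3
  = 1.058e-127 / (3.359e-43)^3
  = 1.058e-127 / 3.78992e-128 ≈ 2.7916

2.79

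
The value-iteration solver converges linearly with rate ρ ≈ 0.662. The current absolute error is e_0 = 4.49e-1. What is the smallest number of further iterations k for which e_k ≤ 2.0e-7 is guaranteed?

36

After k steps, e_k ≈ 4.49e-1·0.662^k.
Need 0.662^k ≤ 2.0e-7/4.49e-1 = 4.45434e-07.
k ≥ ln(4.45434e-07)/ln(0.662) = -14.6242/-0.41249 = 35.453.
Smallest integer k = 36.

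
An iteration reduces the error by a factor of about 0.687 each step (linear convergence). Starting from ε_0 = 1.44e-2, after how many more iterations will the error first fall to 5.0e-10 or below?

46

After k steps, ε_k ≈ 1.44e-2·0.687^k.
Need 0.687^k ≤ 5.0e-10/1.44e-2 = 3.47222e-08.
k ≥ ln(3.47222e-08)/ln(0.687) = -17.1759/-0.37542 = 45.751.
Smallest integer k = 46.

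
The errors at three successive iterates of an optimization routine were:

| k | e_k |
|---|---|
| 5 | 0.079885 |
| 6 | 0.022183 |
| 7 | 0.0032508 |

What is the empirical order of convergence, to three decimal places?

1.499

p ≈ ln(e_7/e_6) / ln(e_6/e_5)
  = ln(0.0032508/0.022183) / ln(0.022183/0.079885)
  = ln(0.146545) / ln(0.277687)
  = -1.920423 / -1.281261 ≈ 1.498854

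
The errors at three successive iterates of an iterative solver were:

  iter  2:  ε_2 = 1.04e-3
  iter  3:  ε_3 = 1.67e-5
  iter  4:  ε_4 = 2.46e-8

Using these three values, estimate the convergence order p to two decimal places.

p ≈ ln(ε_4/ε_3) / ln(ε_3/ε_2)
  = ln(2.46e-8/1.67e-5) / ln(1.67e-5/1.04e-3)
  = ln(0.00147305) / ln(0.0160577)
  = -6.52042 / -4.13157 ≈ 1.57819

1.58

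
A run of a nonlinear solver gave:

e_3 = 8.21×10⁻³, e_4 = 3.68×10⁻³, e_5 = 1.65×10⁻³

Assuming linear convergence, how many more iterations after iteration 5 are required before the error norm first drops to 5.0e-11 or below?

22

Rate ρ ≈ e_5/e_4 = 1.65×10⁻³/3.68×10⁻³ = 0.4484.
After j more steps, e_{5+j} ≈ 1.65×10⁻³·ρ^j; need ρ^j ≤ 5.0e-11/1.65×10⁻³ = 3.0303e-08.
j ≥ ln(3.0303e-08)/ln(0.4484) = -17.3120/-0.80207 = 21.584.
So 22 more iterations are needed.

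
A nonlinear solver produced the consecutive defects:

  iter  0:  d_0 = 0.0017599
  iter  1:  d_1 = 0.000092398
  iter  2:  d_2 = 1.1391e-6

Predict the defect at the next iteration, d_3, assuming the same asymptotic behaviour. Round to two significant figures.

First estimate the order: p ≈ ln(d_2/d_1) / ln(d_1/d_0) = ln(1.1391e-6/0.000092398)/ln(0.000092398/0.0017599) = ln(0.0123282)/ln(0.0525018) ≈ 1.4917.
Then d_3 ≈ d_2·(d_2/d_1)^p = 1.1391e-6·(0.0123282)^1.4917 = 1.1391e-6·0.00141969 ≈ 1.617e-09.

1.6e-9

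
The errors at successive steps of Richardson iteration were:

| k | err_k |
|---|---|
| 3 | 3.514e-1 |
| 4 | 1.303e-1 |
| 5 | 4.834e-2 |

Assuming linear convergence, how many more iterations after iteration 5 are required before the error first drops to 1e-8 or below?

16

Rate ρ ≈ err_5/err_4 = 4.834e-2/1.303e-1 = 0.3710.
After j more steps, err_{5+j} ≈ 4.834e-2·ρ^j; need ρ^j ≤ 1e-8/4.834e-2 = 2.06868e-07.
j ≥ ln(2.06868e-07)/ln(0.3710) = -15.3912/-0.99155 = 15.522.
So 16 more iterations are needed.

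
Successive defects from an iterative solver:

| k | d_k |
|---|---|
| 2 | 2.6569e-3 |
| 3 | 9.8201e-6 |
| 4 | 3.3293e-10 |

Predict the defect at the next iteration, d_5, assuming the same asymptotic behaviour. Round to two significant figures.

2.0e-18

First estimate the order: p ≈ ln(d_4/d_3) / ln(d_3/d_2) = ln(3.3293e-10/9.8201e-6)/ln(9.8201e-6/2.6569e-3) = ln(3.39029e-05)/ln(0.00369607) ≈ 1.8377.
Then d_5 ≈ d_4·(d_4/d_3)^p = 3.3293e-10·(3.39029e-05)^1.8377 = 3.3293e-10·6.10824e-09 ≈ 2.034e-18.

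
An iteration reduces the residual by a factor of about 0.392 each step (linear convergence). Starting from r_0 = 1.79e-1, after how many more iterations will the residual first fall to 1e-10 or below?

23

After k steps, r_k ≈ 1.79e-1·0.392^k.
Need 0.392^k ≤ 1e-10/1.79e-1 = 5.58659e-10.
k ≥ ln(5.58659e-10)/ln(0.392) = -21.3055/-0.93649 = 22.750.
Smallest integer k = 23.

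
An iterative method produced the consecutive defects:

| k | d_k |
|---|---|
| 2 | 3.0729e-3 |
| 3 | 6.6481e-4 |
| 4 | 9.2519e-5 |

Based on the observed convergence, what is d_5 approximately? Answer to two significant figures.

7.3e-6

First estimate the order: p ≈ ln(d_4/d_3) / ln(d_3/d_2) = ln(9.2519e-5/6.6481e-4)/ln(6.6481e-4/3.0729e-3) = ln(0.139166)/ln(0.216346) ≈ 1.2882.
Then d_5 ≈ d_4·(d_4/d_3)^p = 9.2519e-5·(0.139166)^1.2882 = 9.2519e-5·0.0788314 ≈ 7.293e-06.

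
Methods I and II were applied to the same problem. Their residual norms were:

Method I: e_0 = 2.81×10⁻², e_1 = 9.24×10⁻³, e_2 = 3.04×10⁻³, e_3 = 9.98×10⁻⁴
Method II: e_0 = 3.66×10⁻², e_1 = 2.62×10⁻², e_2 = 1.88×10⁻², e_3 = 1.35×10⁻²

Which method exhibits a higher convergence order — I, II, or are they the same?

Method I: p ≈ ln(9.98×10⁻⁴/3.04×10⁻³)/ln(3.04×10⁻³/9.24×10⁻³) ≈ 1.00.
Method II: p ≈ ln(1.35×10⁻²/1.88×10⁻²)/ln(1.88×10⁻²/2.62×10⁻²) ≈ 1.00.
Both orders ≈ 1.0 — effectively the same.

same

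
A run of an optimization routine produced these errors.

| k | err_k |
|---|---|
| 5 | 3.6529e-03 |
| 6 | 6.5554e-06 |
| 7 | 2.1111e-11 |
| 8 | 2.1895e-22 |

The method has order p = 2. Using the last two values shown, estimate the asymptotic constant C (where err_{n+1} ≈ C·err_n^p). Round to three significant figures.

0.491

C ≈ err_8 / err_7^2
  = 2.1895e-22 / (2.1111e-11)^2
  = 2.1895e-22 / 4.45674e-22 ≈ 0.49128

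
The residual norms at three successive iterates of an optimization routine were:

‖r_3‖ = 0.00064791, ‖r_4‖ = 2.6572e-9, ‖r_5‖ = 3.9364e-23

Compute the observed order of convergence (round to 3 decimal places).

p ≈ ln(‖r_5‖/‖r_4‖) / ln(‖r_4‖/‖r_3‖)
  = ln(3.9364e-23/2.6572e-9) / ln(2.6572e-9/0.00064791)
  = ln(1.48141e-14) / ln(4.10119e-06)
  = -31.843197 / -12.404233 ≈ 2.567123

2.567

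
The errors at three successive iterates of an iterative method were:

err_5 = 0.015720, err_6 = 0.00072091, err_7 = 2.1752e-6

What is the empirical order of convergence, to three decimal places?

1.883

p ≈ ln(err_7/err_6) / ln(err_6/err_5)
  = ln(2.1752e-6/0.00072091) / ln(0.00072091/0.015720)
  = ln(0.0030173) / ln(0.0458594)
  = -5.803393 / -3.082175 ≈ 1.882889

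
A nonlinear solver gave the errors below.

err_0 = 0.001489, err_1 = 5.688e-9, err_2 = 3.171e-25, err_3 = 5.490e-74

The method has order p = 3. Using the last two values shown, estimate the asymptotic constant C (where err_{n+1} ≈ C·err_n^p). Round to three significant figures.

1.72

C ≈ err_3 / err_2^3
  = 5.490e-74 / (3.171e-25)^3
  = 5.490e-74 / 3.18852e-74 ≈ 1.7218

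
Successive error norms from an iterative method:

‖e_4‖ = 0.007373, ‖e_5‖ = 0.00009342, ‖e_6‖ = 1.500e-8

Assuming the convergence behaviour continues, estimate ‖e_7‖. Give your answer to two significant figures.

3.9e-16

First estimate the order: p ≈ ln(‖e_6‖/‖e_5‖) / ln(‖e_5‖/‖e_4‖) = ln(1.500e-8/0.00009342)/ln(0.00009342/0.007373) = ln(0.000160565)/ln(0.0126706) ≈ 2.0000.
Then ‖e_7‖ ≈ ‖e_6‖·(‖e_6‖/‖e_5‖)^p = 1.500e-8·(0.000160565)^2.0000 = 1.500e-8·2.57811e-08 ≈ 3.867e-16.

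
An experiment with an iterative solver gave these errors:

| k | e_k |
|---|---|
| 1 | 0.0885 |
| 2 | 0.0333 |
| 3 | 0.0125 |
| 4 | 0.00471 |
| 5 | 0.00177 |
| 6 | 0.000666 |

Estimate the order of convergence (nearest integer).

1

Consecutive ratios: e_6/e_5 = 0.000666/0.00177 = 0.376271, e_5/e_4 = 0.00177/0.00471 = 0.375796.
p ≈ ln(0.376271)/ln(0.375796) = -0.9774/-0.9787 ≈ 1.00.
So the convergence is linear (order 1).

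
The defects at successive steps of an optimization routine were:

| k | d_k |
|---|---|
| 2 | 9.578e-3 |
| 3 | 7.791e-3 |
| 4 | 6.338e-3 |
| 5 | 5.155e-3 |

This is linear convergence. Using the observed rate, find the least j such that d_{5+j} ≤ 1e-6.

Rate ρ ≈ d_5/d_4 = 5.155e-3/6.338e-3 = 0.8133.
After j more steps, d_{5+j} ≈ 5.155e-3·ρ^j; need ρ^j ≤ 1e-6/5.155e-3 = 0.000193986.
j ≥ ln(0.000193986)/ln(0.8133) = -8.5477/-0.20666 = 41.361.
So 42 more iterations are needed.

42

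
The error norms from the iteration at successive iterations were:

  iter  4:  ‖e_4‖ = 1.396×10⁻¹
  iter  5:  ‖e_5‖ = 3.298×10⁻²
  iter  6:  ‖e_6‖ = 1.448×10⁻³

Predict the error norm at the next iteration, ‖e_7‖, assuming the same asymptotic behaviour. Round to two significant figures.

1.7e-6

First estimate the order: p ≈ ln(‖e_6‖/‖e_5‖) / ln(‖e_5‖/‖e_4‖) = ln(1.448×10⁻³/3.298×10⁻²)/ln(3.298×10⁻²/1.396×10⁻¹) = ln(0.0439054)/ln(0.236246) ≈ 2.1663.
Then ‖e_7‖ ≈ ‖e_6‖·(‖e_6‖/‖e_5‖)^p = 1.448×10⁻³·(0.0439054)^2.1663 = 1.448×10⁻³·0.00114627 ≈ 1.66e-06.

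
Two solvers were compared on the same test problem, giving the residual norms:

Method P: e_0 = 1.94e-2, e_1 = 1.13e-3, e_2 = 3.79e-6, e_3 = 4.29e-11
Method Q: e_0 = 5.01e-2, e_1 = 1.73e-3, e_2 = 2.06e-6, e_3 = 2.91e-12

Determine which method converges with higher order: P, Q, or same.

same

Method P: p ≈ ln(4.29e-11/3.79e-6)/ln(3.79e-6/1.13e-3) ≈ 2.00.
Method Q: p ≈ ln(2.91e-12/2.06e-6)/ln(2.06e-6/1.73e-3) ≈ 2.00.
Both orders ≈ 2.0 — effectively the same.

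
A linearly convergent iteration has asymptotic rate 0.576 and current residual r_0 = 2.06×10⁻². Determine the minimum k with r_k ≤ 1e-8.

27

After k steps, r_k ≈ 2.06×10⁻²·0.576^k.
Need 0.576^k ≤ 1e-8/2.06×10⁻² = 4.85437e-07.
k ≥ ln(4.85437e-07)/ln(0.576) = -14.5382/-0.55165 = 26.354.
Smallest integer k = 27.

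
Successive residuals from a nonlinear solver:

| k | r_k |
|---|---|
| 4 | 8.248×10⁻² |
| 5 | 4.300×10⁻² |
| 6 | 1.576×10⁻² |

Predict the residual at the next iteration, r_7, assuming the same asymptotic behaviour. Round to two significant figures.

3.4e-3

First estimate the order: p ≈ ln(r_6/r_5) / ln(r_5/r_4) = ln(1.576×10⁻²/4.300×10⁻²)/ln(4.300×10⁻²/8.248×10⁻²) = ln(0.366512)/ln(0.521339) ≈ 1.5410.
Then r_7 ≈ r_6·(r_6/r_5)^p = 1.576×10⁻²·(0.366512)^1.5410 = 1.576×10⁻²·0.212941 ≈ 0.003356.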